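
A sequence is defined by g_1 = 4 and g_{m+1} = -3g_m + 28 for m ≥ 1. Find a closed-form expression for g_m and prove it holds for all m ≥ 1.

Claim: g_m = (-3)^m + 7.

Base case: g_1 = 4, and (-3)^1 + 7 = -3 + 7 = 4.
Assume g_j = (-3)^j + 7 for some j ≥ 1.
Then g_{j+1} = -3g_j + 28 = -3·((-3)^j + 7) + 28 = -3·(-3)^j − 21 + 28 = (-3)^{j+1} + 7.
This completes the inductive step, so g_m = (-3)^m + 7 for all m ≥ 1.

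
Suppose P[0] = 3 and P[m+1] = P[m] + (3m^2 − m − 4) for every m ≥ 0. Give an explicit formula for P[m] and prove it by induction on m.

Claim: P[m] = m^3 − 2m^2 − 3m + 3.

Base case: P[0] = 3, and 0^3 − 2·0^2 − 3·0 + 3 = 3.
Assume P[r] = r^3 − 2r^2 − 3r + 3.
Then P[r+1] = P[r] + (3r^2 − r − 4) = (r^3 − 2r^2 − 3r + 3) + (3r^2 − r − 4) = r^3 + r^2 − 4r − 1,
and (r+1)^3 − 2·(r+1)^2 − 3·(r+1) + 3 = r^3 + r^2 − 4r − 1.
By induction, P[m] = m^3 − 2m^2 − 3m + 3 for all m ≥ 0.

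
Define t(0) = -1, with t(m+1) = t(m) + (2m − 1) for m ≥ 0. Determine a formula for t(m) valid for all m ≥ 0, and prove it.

Claim: t(m) = m^2 − 2m − 1.

Base case: t(0) = -1, and 0^2 − 2·0 − 1 = -1.
Assume t(j) = j^2 − 2j − 1.
Then t(j+1) = t(j) + (2j − 1) = (j^2 − 2j − 1) + (2j − 1) = j^2 − 2,
and (j+1)^2 − 2·(j+1) − 1 = j^2 − 2.
This completes the inductive step, so t(m) = m^2 − 2m − 1 for all m ≥ 0.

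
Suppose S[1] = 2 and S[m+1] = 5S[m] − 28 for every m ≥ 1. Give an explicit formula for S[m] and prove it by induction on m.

Claim: S[m] = -5^m + 7.

Base case: S[1] = 2, and -5^1 + 7 = -5 + 7 = 2.
Assume S[j] = -5^j + 7 for some j ≥ 1.
Then S[j+1] = 5S[j] − 28 = 5·(-5^j + 7) − 28 = -5^{j+1} + 35 − 28 = -5^{j+1} + 7.
So the formula holds for j+1, and by induction S[m] = -5^m + 7 for all m ≥ 1.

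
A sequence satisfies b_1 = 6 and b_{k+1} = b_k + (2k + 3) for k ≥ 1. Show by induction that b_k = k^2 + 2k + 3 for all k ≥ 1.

Base case: b_1 = 6, and 1^2 + 2·1 + 3 = 6.
Assume b_r = r^2 + 2r + 3.
Then b_{r+1} = b_r + (2r + 3) = (r^2 + 2r + 3) + (2r + 3) = r^2 + 4r + 6,
and (r+1)^2 + 2·(r+1) + 3 = r^2 + 4r + 6.
By induction, b_k = k^2 + 2k + 3 for all k ≥ 1.

b_k = k^2 + 2k + 3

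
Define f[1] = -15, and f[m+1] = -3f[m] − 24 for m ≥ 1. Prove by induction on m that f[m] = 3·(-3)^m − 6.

Base case: f[1] = -15, and 3·(-3)^1 − 6 = -9 − 6 = -15.
Assume f[j] = 3·(-3)^j − 6 for some j ≥ 1.
Then f[j+1] = -3f[j] − 24 = -3·(3·(-3)^j − 6) − 24 = -9·(-3)^j + 18 − 24 = 3·(-3)^{j+1} − 6.
By induction, f[m] = 3·(-3)^m − 6 for all m ≥ 1.

f[m] = 3·(-3)^m − 6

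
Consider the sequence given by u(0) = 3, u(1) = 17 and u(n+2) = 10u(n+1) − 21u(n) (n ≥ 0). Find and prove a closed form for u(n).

Claim: u(n) = 3^n + 2·7^n.

Base cases: u(0) = 3 and 3^0 + 2·7^0 = 3; u(1) = 17 and 3^1 + 2·7^1 = 17.
Assume u(j) = 3^j + 2·7^j for all 0 ≤ j ≤ m, where m ≥ 1.
Then u(m+1) = 10u(m) − 21u(m−1) = 10·(3^m + 2·7^m) − 21·(3^{m−1} + 2·7^{m−1}) = (10·3 − 21)3^{m−1} + 2·(10·7 − 21)7^{m−1} = 9·3^{m−1} + 98·7^{m−1} = 3^{m+1} + 2·7^{m+1}.
So the formula holds for m+1, and by strong induction u(n) = 3^n + 2·7^n for all n ≥ 0.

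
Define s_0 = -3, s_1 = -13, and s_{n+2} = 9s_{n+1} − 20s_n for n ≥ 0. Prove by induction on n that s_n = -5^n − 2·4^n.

Base cases: s_0 = -3 and -5^0 − 2·4^0 = -3; s_1 = -13 and -5^1 − 2·4^1 = -13.
Assume s_j = -5^j − 2·4^j for all 0 ≤ j ≤ k, where k ≥ 1.
Then s_{k+1} = 9s_k − 20s_{k−1} = 9·(-5^k − 2·4^k) − 20·(-5^{k−1} − 2·4^{k−1}) = -(9·5 − 20)5^{k−1} − 2·(9·4 − 20)4^{k−1} = -25·5^{k−1} − 32·4^{k−1} = -5^{k+1} − 2·4^{k+1}.
Hence s_n = -5^n − 2·4^n for every n ≥ 0, by strong induction.

s_n = -5^n − 2·4^n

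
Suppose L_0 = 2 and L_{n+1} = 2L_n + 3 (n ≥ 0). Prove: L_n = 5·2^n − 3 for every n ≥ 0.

Base case: L_0 = 2, and 5·2^0 − 3 = 5 − 3 = 2.
Assume L_j = 5·2^j − 3 for some j ≥ 0.
Then L_{j+1} = 2L_j + 3 = 2·(5·2^j − 3) + 3 = 10·2^j − 6 + 3 = 5·2^{j+1} − 3.
Hence L_n = 5·2^n − 3 for every n ≥ 0, by induction.

L_n = 5·2^n − 3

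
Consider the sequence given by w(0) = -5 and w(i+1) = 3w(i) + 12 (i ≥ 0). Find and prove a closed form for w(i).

Claim: w(i) = 3^i − 6.

Base case: w(0) = -5, and 3^0 − 6 = 1 − 6 = -5.
Assume w(k) = 3^k − 6 for some k ≥ 0.
Then w(k+1) = 3w(k) + 12 = 3·(3^k − 6) + 12 = 3^{k+1} − 18 + 12 = 3^{k+1} − 6.
By induction, w(i) = 3^i − 6 for all i ≥ 0.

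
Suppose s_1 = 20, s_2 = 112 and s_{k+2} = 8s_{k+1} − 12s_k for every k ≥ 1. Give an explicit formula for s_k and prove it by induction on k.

Claim: s_k = 3·6^k + 2^k.

Base cases: s_1 = 20 and 3·6^1 + 2^1 = 20; s_2 = 112 and 3·6^2 + 2^2 = 112.
Assume s_j = 3·6^j + 2^j for all 1 ≤ j ≤ m, where m ≥ 2.
Then s_{m+1} = 8s_m − 12s_{m−1} = 8·(3·6^m + 2^m) − 12·(3·6^{m−1} + 2^{m−1}) = 3·(8·6 − 12)6^{m−1} + (8·2 − 12)2^{m−1} = 108·6^{m−1} + 4·2^{m−1} = 3·6^{m+1} + 2^{m+1}.
This completes the inductive step, so s_k = 3·6^k + 2^k for all k ≥ 1.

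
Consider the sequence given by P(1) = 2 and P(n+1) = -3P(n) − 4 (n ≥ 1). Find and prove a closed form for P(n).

Claim: P(n) = -(-3)^n − 1.

Base case: P(1) = 2, and -(-3)^1 − 1 = 3 − 1 = 2.
Assume P(r) = -(-3)^r − 1 for some r ≥ 1.
Then P(r+1) = -3P(r) − 4 = -3·(-(-3)^r − 1) − 4 = 3·(-3)^r + 3 − 4 = -(-3)^{r+1} − 1.
This completes the inductive step, so P(n) = -(-3)^n − 1 for all n ≥ 1.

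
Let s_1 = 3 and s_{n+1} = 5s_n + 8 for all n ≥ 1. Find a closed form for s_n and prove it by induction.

Claim: s_n = 5^n − 2.

Base case: s_1 = 3, and 5^1 − 2 = 5 − 2 = 3.
Assume s_j = 5^j − 2 for some j ≥ 1.
Then s_{j+1} = 5s_j + 8 = 5·(5^j − 2) + 8 = 5^{j+1} − 10 + 8 = 5^{j+1} − 2.
By induction, s_n = 5^n − 2 for all n ≥ 1.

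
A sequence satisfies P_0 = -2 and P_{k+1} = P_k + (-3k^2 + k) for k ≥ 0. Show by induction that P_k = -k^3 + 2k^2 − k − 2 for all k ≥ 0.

Base case: P_0 = -2, and -0^3 + 2·0^2 − 0 − 2 = -2.
Assume P_r = -r^3 + 2r^2 − r − 2.
Then P_{r+1} = P_r + (-3r^2 + r) = (-r^3 + 2r^2 − r − 2) + (-3r^2 + r) = -r^3 − r^2 − 2,
and -(r+1)^3 + 2·(r+1)^2 − (r+1) − 2 = -r^3 − r^2 − 2.
By induction, P_k = -k^3 + 2k^2 − k − 2 for all k ≥ 0.

P_k = -k^3 + 2k^2 − k − 2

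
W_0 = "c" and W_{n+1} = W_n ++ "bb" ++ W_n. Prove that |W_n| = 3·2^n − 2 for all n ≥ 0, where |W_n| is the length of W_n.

Base case: |W_0| = 1, and 3·2^0 − 2 = 1.
Assume |W_m| = 3·2^m − 2.
Then |W_{m+1}| = |W_m| + 2 + |W_m| = 2|W_m| + 2 = 2(3·2^m − 2) + 2 = 3·2^{m+1} − 4 + 2 = 3·2^{m+1} − 2.
By induction, |W_n| = 3·2^n − 2 for all n ≥ 0.

|W_n| = 3·2^n − 2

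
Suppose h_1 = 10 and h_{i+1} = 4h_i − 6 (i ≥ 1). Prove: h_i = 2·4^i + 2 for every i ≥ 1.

Base case: h_1 = 10, and 2·4^1 + 2 = 8 + 2 = 10.
Assume h_k = 2·4^k + 2 for some k ≥ 1.
Then h_{k+1} = 4h_k − 6 = 4·(2·4^k + 2) − 6 = 8·4^k + 8 − 6 = 2·4^{k+1} + 2.
Hence h_i = 2·4^i + 2 for every i ≥ 1, by induction.

h_i = 2·4^i + 2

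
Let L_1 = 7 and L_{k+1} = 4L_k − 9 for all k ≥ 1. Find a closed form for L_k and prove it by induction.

Claim: L_k = 4^k + 3.

Base case: L_1 = 7, and 4^1 + 3 = 4 + 3 = 7.
Assume L_r = 4^r + 3 for some r ≥ 1.
Then L_{r+1} = 4L_r − 9 = 4·(4^r + 3) − 9 = 4^{r+1} + 12 − 9 = 4^{r+1} + 3.
So the formula holds for r+1, and by induction L_k = 4^k + 3 for all k ≥ 1.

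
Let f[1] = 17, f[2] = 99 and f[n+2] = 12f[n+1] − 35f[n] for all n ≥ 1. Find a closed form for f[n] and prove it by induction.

Claim: f[n] = 2·5^n + 7^n.

Base cases: f[1] = 17 and 2·5^1 + 7^1 = 17; f[2] = 99 and 2·5^2 + 7^2 = 99.
Assume f[i] = 2·5^i + 7^i for all 1 ≤ i ≤ j, where j ≥ 2.
Then f[j+1] = 12f[j] − 35f[j−1] = 12·(2·5^j + 7^j) − 35·(2·5^{j−1} + 7^{j−1}) = 2·(12·5 − 35)5^{j−1} + (12·7 − 35)7^{j−1} = 50·5^{j−1} + 49·7^{j−1} = 2·5^{j+1} + 7^{j+1}.
By strong induction, f[n] = 2·5^n + 7^n for all n ≥ 1.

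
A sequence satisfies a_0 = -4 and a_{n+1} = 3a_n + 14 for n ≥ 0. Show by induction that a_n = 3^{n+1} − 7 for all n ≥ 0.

Base case: a_0 = -4, and 3^{0+1} − 7 = 3 − 7 = -4.
Assume a_k = 3^{k+1} − 7 for some k ≥ 0.
Then a_{k+1} = 3a_k + 14 = 3·(3^{k+1} − 7) + 14 = 3^{k+2} − 21 + 14 = 3^{k+2} − 7.
So the formula holds for k+1, and by induction a_n = 3^{n+1} − 7 for all n ≥ 0.

a_n = 3^{n+1} − 7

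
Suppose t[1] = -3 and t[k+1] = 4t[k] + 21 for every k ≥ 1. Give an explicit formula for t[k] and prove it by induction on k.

Claim: t[k] = 4^k − 7.

Base case: t[1] = -3, and 4^1 − 7 = 4 − 7 = -3.
Assume t[m] = 4^m − 7 for some m ≥ 1.
Then t[m+1] = 4t[m] + 21 = 4·(4^m − 7) + 21 = 4^{m+1} − 28 + 21 = 4^{m+1} − 7.
By induction, t[k] = 4^k − 7 for all k ≥ 1.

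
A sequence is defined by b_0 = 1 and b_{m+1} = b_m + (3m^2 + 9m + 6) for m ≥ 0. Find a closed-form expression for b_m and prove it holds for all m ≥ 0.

Claim: b_m = m^3 + 3m^2 + 2m + 1.

Base case: b_0 = 1, and 0^3 + 3·0^2 + 2·0 + 1 = 1.
Assume b_r = r^3 + 3r^2 + 2r + 1.
Then b_{r+1} = b_r + (3r^2 + 9r + 6) = (r^3 + 3r^2 + 2r + 1) + (3r^2 + 9r + 6) = r^3 + 6r^2 + 11r + 7,
and (r+1)^3 + 3·(r+1)^2 + 2·(r+1) + 1 = r^3 + 6r^2 + 11r + 7.
This completes the inductive step, so b_m = m^3 + 3m^2 + 2m + 1 for all m ≥ 0.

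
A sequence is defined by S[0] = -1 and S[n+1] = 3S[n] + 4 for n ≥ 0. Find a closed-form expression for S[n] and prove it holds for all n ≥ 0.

Claim: S[n] = 3^n − 2.

Base case: S[0] = -1, and 3^0 − 2 = 1 − 2 = -1.
Assume S[m] = 3^m − 2 for some m ≥ 0.
Then S[m+1] = 3S[m] + 4 = 3·(3^m − 2) + 4 = 3^{m+1} − 6 + 4 = 3^{m+1} − 2.
So the formula holds for m+1, and by induction S[n] = 3^n − 2 for all n ≥ 0.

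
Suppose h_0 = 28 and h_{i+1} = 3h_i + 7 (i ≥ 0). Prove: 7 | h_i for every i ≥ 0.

Base case: h_0 = 28 = 7·4, so 7 | h_0.
Assume 7 | h_m, so h_m = 7t for some integer t.
Then h_{m+1} = 3h_m + 7 = 3·(7t) + 7 = 7(3t + 1), so 7 | h_{m+1}.
Hence 7 | h_i for every i ≥ 0, by induction.

7 | h_i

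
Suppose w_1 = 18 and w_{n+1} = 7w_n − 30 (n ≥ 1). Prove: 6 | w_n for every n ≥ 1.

Base case: w_1 = 18 = 6·3, so 6 | w_1.
Assume 6 | w_r, so w_r = 6t for some integer t.
Then w_{r+1} = 7w_r − 30 = 7·(6t) − 30 = 6(7t − 5), so 6 | w_{r+1}.
So the property holds for r+1, and by induction 6 | w_n for all n ≥ 1.

6 | w_n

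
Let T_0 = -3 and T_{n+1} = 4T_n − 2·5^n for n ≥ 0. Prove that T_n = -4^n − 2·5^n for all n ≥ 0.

Base case: T_0 = -3, and -4^0 − 2·5^0 = -1 − 2 = -3.
Assume T_k = -4^k − 2·5^k for some k ≥ 0.
Then T_{k+1} = 4T_k − 2·5^k = 4·(-4^k − 2·5^k) − 2·5^k = -4^{k+1} − 8·5^k − 2·5^k = -4^{k+1} − 10·5^k = -4^{k+1} − 2·5^{k+1}.
So the formula holds for k+1, and by induction T_n = -4^n − 2·5^n for all n ≥ 0.

T_n = -4^n − 2·5^n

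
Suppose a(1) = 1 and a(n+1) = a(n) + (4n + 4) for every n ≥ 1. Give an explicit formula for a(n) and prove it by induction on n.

Claim: a(n) = 2n^2 + 2n − 3.

Base case: a(1) = 1, and 2·1^2 + 2·1 − 3 = 1.
Assume a(r) = 2r^2 + 2r − 3.
Then a(r+1) = a(r) + (4r + 4) = (2r^2 + 2r − 3) + (4r + 4) = 2r^2 + 6r + 1,
and 2·(r+1)^2 + 2·(r+1) − 3 = 2r^2 + 6r + 1.
By induction, a(n) = 2n^2 + 2n − 3 for all n ≥ 1.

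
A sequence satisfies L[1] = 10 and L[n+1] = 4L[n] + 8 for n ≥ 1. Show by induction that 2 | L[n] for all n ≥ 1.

Base case: L[1] = 10 = 2·5, so 2 | L[1].
Assume 2 | L[m], so L[m] = 2t for some integer t.
Then L[m+1] = 4L[m] + 8 = 4·(2t) + 8 = 2(4t + 4), so 2 | L[m+1].
Hence 2 | L[n] for every n ≥ 1, by induction.

2 | L[n]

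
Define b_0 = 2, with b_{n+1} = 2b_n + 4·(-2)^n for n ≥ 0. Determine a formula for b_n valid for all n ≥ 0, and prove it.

Claim: b_n = 3·2^n − (-2)^n.

Base case: b_0 = 2, and 3·2^0 − (-2)^0 = 3 − 1 = 2.
Assume b_r = 3·2^r − (-2)^r for some r ≥ 0.
Then b_{r+1} = 2b_r + 4·(-2)^r = 2·(3·2^r − (-2)^r) + 4·(-2)^r = 3·2^{r+1} − 2·(-2)^r + 4·(-2)^r = 3·2^{r+1} + 2·(-2)^r = 3·2^{r+1} − (-2)^{r+1}.
By induction, b_n = 3·2^n − (-2)^n for all n ≥ 0.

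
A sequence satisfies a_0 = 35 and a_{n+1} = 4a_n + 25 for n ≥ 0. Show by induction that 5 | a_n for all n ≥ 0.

Base case: a_0 = 35 = 5·7, so 5 | a_0.
Assume 5 | a_k, so a_k = 5t for some integer t.
Then a_{k+1} = 4a_k + 25 = 4·(5t) + 25 = 5(4t + 5), so 5 | a_{k+1}.
By induction, 5 | a_n for all n ≥ 0.

5 | a_n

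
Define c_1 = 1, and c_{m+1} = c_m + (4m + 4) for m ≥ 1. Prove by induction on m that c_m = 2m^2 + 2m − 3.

Base case: c_1 = 1, and 2·1^2 + 2·1 − 3 = 1.
Assume c_r = 2r^2 + 2r − 3.
Then c_{r+1} = c_r + (4r + 4) = (2r^2 + 2r − 3) + (4r + 4) = 2r^2 + 6r + 1,
and 2·(r+1)^2 + 2·(r+1) − 3 = 2r^2 + 6r + 1.
Hence c_m = 2m^2 + 2m − 3 for every m ≥ 1, by induction.

c_m = 2m^2 + 2m − 3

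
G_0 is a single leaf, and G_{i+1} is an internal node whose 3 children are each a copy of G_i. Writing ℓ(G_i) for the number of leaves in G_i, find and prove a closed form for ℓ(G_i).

Claim: ℓ(G_i) = 3^i.

Base case: ℓ(G_0) = 1, and 3^0 = 1.
Assume ℓ(G_j) = 3^j.
Then ℓ(G_{j+1}) = 3·ℓ(G_j) = 3·3^j = 3^{j+1}.
Hence ℓ(G_i) = 3^i for every i ≥ 0, by induction.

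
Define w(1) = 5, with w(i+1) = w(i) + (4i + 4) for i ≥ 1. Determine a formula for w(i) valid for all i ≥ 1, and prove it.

Claim: w(i) = 2i^2 + 2i + 1.

Base case: w(1) = 5, and 2·1^2 + 2·1 + 1 = 5.
Assume w(r) = 2r^2 + 2r + 1.
Then w(r+1) = w(r) + (4r + 4) = (2r^2 + 2r + 1) + (4r + 4) = 2r^2 + 6r + 5,
and 2·(r+1)^2 + 2·(r+1) + 1 = 2r^2 + 6r + 5.
By induction, w(i) = 2i^2 + 2i + 1 for all i ≥ 1.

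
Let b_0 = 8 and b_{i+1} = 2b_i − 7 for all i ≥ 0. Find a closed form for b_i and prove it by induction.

Claim: b_i = 2^i + 7.

Base case: b_0 = 8, and 2^0 + 7 = 1 + 7 = 8.
Assume b_r = 2^r + 7 for some r ≥ 0.
Then b_{r+1} = 2b_r − 7 = 2·(2^r + 7) − 7 = 2^{r+1} + 14 − 7 = 2^{r+1} + 7.
This completes the inductive step, so b_i = 2^i + 7 for all i ≥ 0.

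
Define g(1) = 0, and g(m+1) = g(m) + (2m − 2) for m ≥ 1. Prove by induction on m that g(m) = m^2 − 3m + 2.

Base case: g(1) = 0, and 1^2 − 3·1 + 2 = 0.
Assume g(r) = r^2 − 3r + 2.
Then g(r+1) = g(r) + (2r − 2) = (r^2 − 3r + 2) + (2r − 2) = r^2 − r,
and (r+1)^2 − 3·(r+1) + 2 = r^2 − r.
Hence g(m) = m^2 − 3m + 2 for every m ≥ 1, by induction.

g(m) = m^2 − 3m + 2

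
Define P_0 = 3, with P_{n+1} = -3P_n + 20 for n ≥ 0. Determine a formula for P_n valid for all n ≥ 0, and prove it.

Claim: P_n = -2·(-3)^n + 5.

Base case: P_0 = 3, and -2·(-3)^0 + 5 = -2 + 5 = 3.
Assume P_m = -2·(-3)^m + 5 for some m ≥ 0.
Then P_{m+1} = -3P_m + 20 = -3·(-2·(-3)^m + 5) + 20 = 6·(-3)^m − 15 + 20 = -2·(-3)^{m+1} + 5.
Hence P_n = -2·(-3)^n + 5 for every n ≥ 0, by induction.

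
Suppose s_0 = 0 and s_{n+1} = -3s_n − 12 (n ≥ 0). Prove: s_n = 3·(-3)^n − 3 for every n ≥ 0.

Base case: s_0 = 0, and 3·(-3)^0 − 3 = 3 − 3 = 0.
Assume s_r = 3·(-3)^r − 3 for some r ≥ 0.
Then s_{r+1} = -3s_r − 12 = -3·(3·(-3)^r − 3) − 12 = -9·(-3)^r + 9 − 12 = 3·(-3)^{r+1} − 3.
This completes the inductive step, so s_n = 3·(-3)^n − 3 for all n ≥ 0.

s_n = 3·(-3)^n − 3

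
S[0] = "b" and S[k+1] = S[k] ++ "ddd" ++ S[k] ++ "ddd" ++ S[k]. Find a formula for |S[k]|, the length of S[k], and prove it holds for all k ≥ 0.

Claim: |S[k]| = 4·3^k − 3.

Base case: |S[0]| = 1, and 4·3^0 − 3 = 1.
Assume |S[m]| = 4·3^m − 3.
Then |S[m+1]| = 3|S[m]| + 6 = 3(4·3^m − 3) + 6 = 4·3^{m+1} − 9 + 6 = 4·3^{m+1} − 3.
This completes the inductive step, so |S[k]| = 4·3^k − 3 for all k ≥ 0.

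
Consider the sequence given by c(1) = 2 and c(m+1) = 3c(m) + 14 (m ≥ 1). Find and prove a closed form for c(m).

Claim: c(m) = 3^{m+1} − 7.

Base case: c(1) = 2, and 3^{1+1} − 7 = 9 − 7 = 2.
Assume c(k) = 3^{k+1} − 7 for some k ≥ 1.
Then c(k+1) = 3c(k) + 14 = 3·(3^{k+1} − 7) + 14 = 3^{k+2} − 21 + 14 = 3^{k+2} − 7.
So the formula holds for k+1, and by induction c(m) = 3^{m+1} − 7 for all m ≥ 1.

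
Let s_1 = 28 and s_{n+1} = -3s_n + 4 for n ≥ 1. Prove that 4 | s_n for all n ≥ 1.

Base case: s_1 = 28 = 4·7, so 4 | s_1.
Assume 4 | s_r, so s_r = 4t for some integer t.
Then s_{r+1} = -3s_r + 4 = -3·(4t) + 4 = 4(-3t + 1), so 4 | s_{r+1}.
So the property holds for r+1, and by induction 4 | s_n for all n ≥ 1.

4 | s_n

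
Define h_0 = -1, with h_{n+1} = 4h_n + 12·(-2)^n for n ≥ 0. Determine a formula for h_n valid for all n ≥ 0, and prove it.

Claim: h_n = 4^n − 2·(-2)^n.

Base case: h_0 = -1, and 4^0 − 2·(-2)^0 = 1 − 2 = -1.
Assume h_j = 4^j − 2·(-2)^j for some j ≥ 0.
Then h_{j+1} = 4h_j + 12·(-2)^j = 4·(4^j − 2·(-2)^j) + 12·(-2)^j = 4^{j+1} − 8·(-2)^j + 12·(-2)^j = 4^{j+1} + 4·(-2)^j = 4^{j+1} − 2·(-2)^{j+1}.
This completes the inductive step, so h_n = 4^n − 2·(-2)^n for all n ≥ 0.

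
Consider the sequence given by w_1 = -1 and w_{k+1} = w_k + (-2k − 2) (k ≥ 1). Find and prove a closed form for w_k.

Claim: w_k = -k^2 − k + 1.

Base case: w_1 = -1, and -1^2 − 1 + 1 = -1.
Assume w_r = -r^2 − r + 1.
Then w_{r+1} = w_r + (-2r − 2) = (-r^2 − r + 1) + (-2r − 2) = -r^2 − 3r − 1,
and -(r+1)^2 − (r+1) + 1 = -r^2 − 3r − 1.
Hence w_k = -k^2 − k + 1 for every k ≥ 1, by induction.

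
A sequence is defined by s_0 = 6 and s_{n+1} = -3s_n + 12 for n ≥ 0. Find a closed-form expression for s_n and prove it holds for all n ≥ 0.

Claim: s_n = 3·(-3)^n + 3.

Base case: s_0 = 6, and 3·(-3)^0 + 3 = 3 + 3 = 6.
Assume s_m = 3·(-3)^m + 3 for some m ≥ 0.
Then s_{m+1} = -3s_m + 12 = -3·(3·(-3)^m + 3) + 12 = -9·(-3)^m − 9 + 12 = 3·(-3)^{m+1} + 3.
By induction, s_n = 3·(-3)^n + 3 for all n ≥ 0.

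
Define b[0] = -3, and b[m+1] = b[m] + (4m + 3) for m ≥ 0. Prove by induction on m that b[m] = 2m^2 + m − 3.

Base case: b[0] = -3, and 2·0^2 + 0 − 3 = -3.
Assume b[r] = 2r^2 + r − 3.
Then b[r+1] = b[r] + (4r + 3) = (2r^2 + r − 3) + (4r + 3) = 2r^2 + 5r,
and 2·(r+1)^2 + (r+1) − 3 = 2r^2 + 5r.
Hence b[m] = 2m^2 + m − 3 for every m ≥ 0, by induction.

b[m] = 2m^2 + m − 3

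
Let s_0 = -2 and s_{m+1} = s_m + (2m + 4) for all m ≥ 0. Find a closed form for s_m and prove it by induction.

Claim: s_m = m^2 + 3m − 2.

Base case: s_0 = -2, and 0^2 + 3·0 − 2 = -2.
Assume s_r = r^2 + 3r − 2.
Then s_{r+1} = s_r + (2r + 4) = (r^2 + 3r − 2) + (2r + 4) = r^2 + 5r + 2,
and (r+1)^2 + 3·(r+1) − 2 = r^2 + 5r + 2.
Hence s_m = m^2 + 3m − 2 for every m ≥ 0, by induction.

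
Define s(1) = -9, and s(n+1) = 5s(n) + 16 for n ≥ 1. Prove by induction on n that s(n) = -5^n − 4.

Base case: s(1) = -9, and -5^1 − 4 = -5 − 4 = -9.
Assume s(k) = -5^k − 4 for some k ≥ 1.
Then s(k+1) = 5s(k) + 16 = 5·(-5^k − 4) + 16 = -5^{k+1} − 20 + 16 = -5^{k+1} − 4.
Hence s(n) = -5^n − 4 for every n ≥ 1, by induction.

s(n) = -5^n − 4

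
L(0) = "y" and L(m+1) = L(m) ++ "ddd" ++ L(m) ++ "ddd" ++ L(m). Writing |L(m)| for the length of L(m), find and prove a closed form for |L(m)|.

Claim: |L(m)| = 4·3^m − 3.

Base case: |L(0)| = 1, and 4·3^0 − 3 = 1.
Assume |L(j)| = 4·3^j − 3.
Then |L(j+1)| = 3|L(j)| + 6 = 3(4·3^j − 3) + 6 = 4·3^{j+1} − 9 + 6 = 4·3^{j+1} − 3.
Hence |L(m)| = 4·3^m − 3 for every m ≥ 0, by induction.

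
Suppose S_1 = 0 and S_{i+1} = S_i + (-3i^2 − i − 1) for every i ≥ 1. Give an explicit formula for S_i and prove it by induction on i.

Claim: S_i = -i^3 + i^2 − i + 1.

Base case: S_1 = 0, and -1^3 + 1^2 − 1 + 1 = 0.
Assume S_k = -k^3 + k^2 − k + 1.
Then S_{k+1} = S_k + (-3k^2 − k − 1) = (-k^3 + k^2 − k + 1) + (-3k^2 − k − 1) = -k^3 − 2k^2 − 2k,
and -(k+1)^3 + (k+1)^2 − (k+1) + 1 = -k^3 − 2k^2 − 2k.
This completes the inductive step, so S_i = -i^3 + i^2 − i + 1 for all i ≥ 1.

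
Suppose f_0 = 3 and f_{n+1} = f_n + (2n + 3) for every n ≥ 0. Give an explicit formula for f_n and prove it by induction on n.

Claim: f_n = n^2 + 2n + 3.

Base case: f_0 = 3, and 0^2 + 2·0 + 3 = 3.
Assume f_r = r^2 + 2r + 3.
Then f_{r+1} = f_r + (2r + 3) = (r^2 + 2r + 3) + (2r + 3) = r^2 + 4r + 6,
and (r+1)^2 + 2·(r+1) + 3 = r^2 + 4r + 6.
Hence f_n = n^2 + 2n + 3 for every n ≥ 0, by induction.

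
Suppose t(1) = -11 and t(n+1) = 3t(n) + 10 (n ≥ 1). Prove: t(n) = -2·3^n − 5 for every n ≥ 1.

Base case: t(1) = -11, and -2·3^1 − 5 = -6 − 5 = -11.
Assume t(j) = -2·3^j − 5 for some j ≥ 1.
Then t(j+1) = 3t(j) + 10 = 3·(-2·3^j − 5) + 10 = -6·3^j − 15 + 10 = -2·3^{j+1} − 5.
By induction, t(n) = -2·3^n − 5 for all n ≥ 1.

t(n) = -2·3^n − 5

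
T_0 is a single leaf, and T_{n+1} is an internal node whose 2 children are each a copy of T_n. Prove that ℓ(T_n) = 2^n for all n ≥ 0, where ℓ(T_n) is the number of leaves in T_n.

Base case: ℓ(T_0) = 1, and 2^0 = 1.
Assume ℓ(T_k) = 2^k.
Then ℓ(T_{k+1}) = 2·ℓ(T_k) = 2·2^k = 2^{k+1}.
By induction, ℓ(T_n) = 2^n for all n ≥ 0.

ℓ(T_n) = 2^n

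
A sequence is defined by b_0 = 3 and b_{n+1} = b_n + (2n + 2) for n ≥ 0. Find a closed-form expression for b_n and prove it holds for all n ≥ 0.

Claim: b_n = n^2 + n + 3.

Base case: b_0 = 3, and 0^2 + 0 + 3 = 3.
Assume b_k = k^2 + k + 3.
Then b_{k+1} = b_k + (2k + 2) = (k^2 + k + 3) + (2k + 2) = k^2 + 3k + 5,
and (k+1)^2 + (k+1) + 3 = k^2 + 3k + 5.
This completes the inductive step, so b_n = n^2 + n + 3 for all n ≥ 0.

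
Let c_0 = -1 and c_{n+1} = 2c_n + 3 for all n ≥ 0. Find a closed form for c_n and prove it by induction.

Claim: c_n = 2^{n+1} − 3.

Base case: c_0 = -1, and 2^{0+1} − 3 = 2 − 3 = -1.
Assume c_r = 2^{r+1} − 3 for some r ≥ 0.
Then c_{r+1} = 2c_r + 3 = 2·(2^{r+1} − 3) + 3 = 2^{r+2} − 6 + 3 = 2^{r+2} − 3.
So the formula holds for r+1, and by induction c_n = 2^{n+1} − 3 for all n ≥ 0.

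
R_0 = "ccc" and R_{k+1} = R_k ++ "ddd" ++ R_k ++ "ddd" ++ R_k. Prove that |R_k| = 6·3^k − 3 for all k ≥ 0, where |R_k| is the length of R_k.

Base case: |R_0| = 3, and 6·3^0 − 3 = 3.
Assume |R_m| = 6·3^m − 3.
Then |R_{m+1}| = 3|R_m| + 6 = 3(6·3^m − 3) + 6 = 6·3^{m+1} − 9 + 6 = 6·3^{m+1} − 3.
Hence |R_k| = 6·3^k − 3 for every k ≥ 0, by induction.

|R_k| = 6·3^k − 3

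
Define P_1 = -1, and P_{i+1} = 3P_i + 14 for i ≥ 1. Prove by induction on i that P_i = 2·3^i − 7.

Base case: P_1 = -1, and 2·3^1 − 7 = 6 − 7 = -1.
Assume P_r = 2·3^r − 7 for some r ≥ 1.
Then P_{r+1} = 3P_r + 14 = 3·(2·3^r − 7) + 14 = 6·3^r − 21 + 14 = 2·3^{r+1} − 7.
This completes the inductive step, so P_i = 2·3^i − 7 for all i ≥ 1.

P_i = 2·3^i − 7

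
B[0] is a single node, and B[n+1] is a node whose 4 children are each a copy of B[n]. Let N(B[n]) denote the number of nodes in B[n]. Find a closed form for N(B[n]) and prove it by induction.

Claim: N(B[n]) = (4^{n+1} − 1)/3.

Base case: N(B[0]) = 1, and (4^{0+1} − 1)/3 = 1.
Assume N(B[r]) = (4^{r+1} − 1)/3.
Then N(B[r+1]) = 1 + 4N(B[r]) = 1 + 4·(4^{r+1} − 1)/3 = 1 + (4^{r+2} − 4)/3 = (3 + 4^{r+2} − 4)/3 = (4^{r+2} − 1)/3.
Hence N(B[n]) = (4^{n+1} − 1)/3 for every n ≥ 0, by induction.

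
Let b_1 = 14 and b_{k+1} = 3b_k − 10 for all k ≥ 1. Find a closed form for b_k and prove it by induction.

Claim: b_k = 3^{k+1} + 5.

Base case: b_1 = 14, and 3^{1+1} + 5 = 9 + 5 = 14.
Assume b_m = 3^{m+1} + 5 for some m ≥ 1.
Then b_{m+1} = 3b_m − 10 = 3·(3^{m+1} + 5) − 10 = 3^{m+2} + 15 − 10 = 3^{m+2} + 5.
Hence b_k = 3^{k+1} + 5 for every k ≥ 1, by induction.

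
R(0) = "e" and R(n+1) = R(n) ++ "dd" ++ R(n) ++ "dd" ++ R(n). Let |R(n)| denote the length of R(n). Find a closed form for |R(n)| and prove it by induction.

Claim: |R(n)| = 3^{n+1} − 2.

Base case: |R(0)| = 1, and 3^{0+1} − 2 = 1.
Assume |R(j)| = 3^{j+1} − 2.
Then |R(j+1)| = 3|R(j)| + 4 = 3(3^{j+1} − 2) + 4 = 3^{j+2} − 6 + 4 = 3^{j+2} − 2.
Hence |R(n)| = 3^{n+1} − 2 for every n ≥ 0, by induction.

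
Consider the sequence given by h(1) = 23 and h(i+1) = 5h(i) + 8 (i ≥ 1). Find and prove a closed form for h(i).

Claim: h(i) = 5^{i+1} − 2.

Base case: h(1) = 23, and 5^{1+1} − 2 = 25 − 2 = 23.
Assume h(r) = 5^{r+1} − 2 for some r ≥ 1.
Then h(r+1) = 5h(r) + 8 = 5·(5^{r+1} − 2) + 8 = 5^{r+2} − 10 + 8 = 5^{r+2} − 2.
Hence h(i) = 5^{i+1} − 2 for every i ≥ 1, by induction.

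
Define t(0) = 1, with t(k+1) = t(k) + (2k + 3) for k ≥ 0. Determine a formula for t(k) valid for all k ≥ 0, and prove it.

Claim: t(k) = k^2 + 2k + 1.

Base case: t(0) = 1, and 0^2 + 2·0 + 1 = 1.
Assume t(j) = j^2 + 2j + 1.
Then t(j+1) = t(j) + (2j + 3) = (j^2 + 2j + 1) + (2j + 3) = j^2 + 4j + 4,
and (j+1)^2 + 2·(j+1) + 1 = j^2 + 4j + 4.
Hence t(k) = k^2 + 2k + 1 for every k ≥ 0, by induction.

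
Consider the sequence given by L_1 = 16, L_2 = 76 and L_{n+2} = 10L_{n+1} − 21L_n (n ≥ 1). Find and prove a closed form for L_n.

Claim: L_n = 3·3^n + 7^n.

Base cases: L_1 = 16 and 3·3^1 + 7^1 = 16; L_2 = 76 and 3·3^2 + 7^2 = 76.
Assume L_j = 3·3^j + 7^j for all 1 ≤ j ≤ m, where m ≥ 2.
Then L_{m+1} = 10L_m − 21L_{m−1} = 10·(3·3^m + 7^m) − 21·(3·3^{m−1} + 7^{m−1}) = 3·(10·3 − 21)3^{m−1} + (10·7 − 21)7^{m−1} = 27·3^{m−1} + 49·7^{m−1} = 3·3^{m+1} + 7^{m+1}.
Hence L_n = 3·3^n + 7^n for every n ≥ 1, by strong induction.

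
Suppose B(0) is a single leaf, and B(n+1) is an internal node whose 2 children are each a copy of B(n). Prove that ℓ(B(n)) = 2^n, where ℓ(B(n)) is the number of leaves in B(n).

Base case: ℓ(B(0)) = 1, and 2^0 = 1.
Assume ℓ(B(m)) = 2^m.
Then ℓ(B(m+1)) = 2·ℓ(B(m)) = 2·2^m = 2^{m+1}.
By induction, ℓ(B(n)) = 2^n for all n ≥ 0.

ℓ(B(n)) = 2^n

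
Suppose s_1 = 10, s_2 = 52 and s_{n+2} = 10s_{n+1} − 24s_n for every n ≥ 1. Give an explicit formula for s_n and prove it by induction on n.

Claim: s_n = 4^n + 6^n.

Base cases: s_1 = 10 and 4^1 + 6^1 = 10; s_2 = 52 and 4^2 + 6^2 = 52.
Assume s_j = 4^j + 6^j for all 1 ≤ j ≤ m, where m ≥ 2.
Then s_{m+1} = 10s_m − 24s_{m−1} = 10·(4^m + 6^m) − 24·(4^{m−1} + 6^{m−1}) = (10·4 − 24)4^{m−1} + (10·6 − 24)6^{m−1} = 16·4^{m−1} + 36·6^{m−1} = 4^{m+1} + 6^{m+1}.
By strong induction, s_n = 4^n + 6^n for all n ≥ 1.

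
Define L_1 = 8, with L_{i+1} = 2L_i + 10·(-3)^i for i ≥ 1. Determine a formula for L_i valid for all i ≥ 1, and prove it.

Claim: L_i = 2^i − 2·(-3)^i.

Base case: L_1 = 8, and 2^1 − 2·(-3)^1 = 2 + 6 = 8.
Assume L_m = 2^m − 2·(-3)^m for some m ≥ 1.
Then L_{m+1} = 2L_m + 10·(-3)^m = 2·(2^m − 2·(-3)^m) + 10·(-3)^m = 2^{m+1} − 4·(-3)^m + 10·(-3)^m = 2^{m+1} + 6·(-3)^m = 2^{m+1} − 2·(-3)^{m+1}.
This completes the inductive step, so L_i = 2^i − 2·(-3)^i for all i ≥ 1.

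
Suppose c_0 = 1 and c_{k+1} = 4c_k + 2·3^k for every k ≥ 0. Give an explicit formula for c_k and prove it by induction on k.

Claim: c_k = 3·4^k − 2·3^k.

Base case: c_0 = 1, and 3·4^0 − 2·3^0 = 3 − 2 = 1.
Assume c_m = 3·4^m − 2·3^m for some m ≥ 0.
Then c_{m+1} = 4c_m + 2·3^m = 4·(3·4^m − 2·3^m) + 2·3^m = 3·4^{m+1} − 8·3^m + 2·3^m = 3·4^{m+1} − 6·3^m = 3·4^{m+1} − 2·3^{m+1}.
Hence c_k = 3·4^k − 2·3^k for every k ≥ 0, by induction.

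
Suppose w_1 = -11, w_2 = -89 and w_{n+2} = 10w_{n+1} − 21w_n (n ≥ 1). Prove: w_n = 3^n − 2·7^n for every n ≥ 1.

Base cases: w_1 = -11 and 3^1 − 2·7^1 = -11; w_2 = -89 and 3^2 − 2·7^2 = -89.
Assume w_j = 3^j − 2·7^j for all 1 ≤ j ≤ r, where r ≥ 2.
Then w_{r+1} = 10w_r − 21w_{r−1} = 10·(3^r − 2·7^r) − 21·(3^{r−1} − 2·7^{r−1}) = (10·3 − 21)3^{r−1} − 2·(10·7 − 21)7^{r−1} = 9·3^{r−1} − 98·7^{r−1} = 3^{r+1} − 2·7^{r+1}.
This completes the inductive step, so w_n = 3^n − 2·7^n for all n ≥ 1.

w_n = 3^n − 2·7^n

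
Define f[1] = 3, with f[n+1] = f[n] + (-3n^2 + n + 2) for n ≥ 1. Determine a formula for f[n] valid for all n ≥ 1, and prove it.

Claim: f[n] = -n^3 + 2n^2 + n + 1.

Base case: f[1] = 3, and -1^3 + 2·1^2 + 1 + 1 = 3.
Assume f[r] = -r^3 + 2r^2 + r + 1.
Then f[r+1] = f[r] + (-3r^2 + r + 2) = (-r^3 + 2r^2 + r + 1) + (-3r^2 + r + 2) = -r^3 − r^2 + 2r + 3,
and -(r+1)^3 + 2·(r+1)^2 + (r+1) + 1 = -r^3 − r^2 + 2r + 3.
This completes the inductive step, so f[n] = -n^3 + 2n^2 + n + 1 for all n ≥ 1.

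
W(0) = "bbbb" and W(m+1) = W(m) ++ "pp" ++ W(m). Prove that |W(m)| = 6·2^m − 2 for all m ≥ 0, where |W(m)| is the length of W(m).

Base case: |W(0)| = 4, and 6·2^0 − 2 = 4.
Assume |W(j)| = 6·2^j − 2.
Then |W(j+1)| = |W(j)| + 2 + |W(j)| = 2|W(j)| + 2 = 2(6·2^j − 2) + 2 = 6·2^{j+1} − 4 + 2 = 6·2^{j+1} − 2.
Hence |W(m)| = 6·2^m − 2 for every m ≥ 0, by induction.

|W(m)| = 6·2^m − 2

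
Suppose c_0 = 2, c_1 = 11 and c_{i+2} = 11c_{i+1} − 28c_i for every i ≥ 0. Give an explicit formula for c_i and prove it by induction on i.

Claim: c_i = 4^i + 7^i.

Base cases: c_0 = 2 and 4^0 + 7^0 = 2; c_1 = 11 and 4^1 + 7^1 = 11.
Assume c_j = 4^j + 7^j for all 0 ≤ j ≤ k, where k ≥ 1.
Then c_{k+1} = 11c_k − 28c_{k−1} = 11·(4^k + 7^k) − 28·(4^{k−1} + 7^{k−1}) = (11·4 − 28)4^{k−1} + (11·7 − 28)7^{k−1} = 16·4^{k−1} + 49·7^{k−1} = 4^{k+1} + 7^{k+1}.
By strong induction, c_i = 4^i + 7^i for all i ≥ 0.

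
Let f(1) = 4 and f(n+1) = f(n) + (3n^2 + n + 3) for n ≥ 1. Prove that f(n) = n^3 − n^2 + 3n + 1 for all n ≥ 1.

Base case: f(1) = 4, and 1^3 − 1^2 + 3·1 + 1 = 4.
Assume f(m) = m^3 − m^2 + 3m + 1.
Then f(m+1) = f(m) + (3m^2 + m + 3) = (m^3 − m^2 + 3m + 1) + (3m^2 + m + 3) = m^3 + 2m^2 + 4m + 4,
and (m+1)^3 − (m+1)^2 + 3·(m+1) + 1 = m^3 + 2m^2 + 4m + 4.
Hence f(n) = n^3 − n^2 + 3n + 1 for every n ≥ 1, by induction.

f(n) = n^3 − n^2 + 3n + 1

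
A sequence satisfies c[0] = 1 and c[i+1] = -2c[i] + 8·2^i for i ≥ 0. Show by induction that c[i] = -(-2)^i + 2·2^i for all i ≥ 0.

Base case: c[0] = 1, and -(-2)^0 + 2·2^0 = -1 + 2 = 1.
Assume c[m] = -(-2)^m + 2·2^m for some m ≥ 0.
Then c[m+1] = -2c[m] + 8·2^m = -2·(-(-2)^m + 2·2^m) + 8·2^m = -(-2)^{m+1} − 4·2^m + 8·2^m = -(-2)^{m+1} + 4·2^m = -(-2)^{m+1} + 2·2^{m+1}.
So the formula holds for m+1, and by induction c[i] = -(-2)^i + 2·2^i for all i ≥ 0.

c[i] = -(-2)^i + 2·2^i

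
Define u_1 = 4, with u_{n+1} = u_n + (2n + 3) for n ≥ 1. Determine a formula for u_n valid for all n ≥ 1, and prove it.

Claim: u_n = n^2 + 2n + 1.

Base case: u_1 = 4, and 1^2 + 2·1 + 1 = 4.
Assume u_k = k^2 + 2k + 1.
Then u_{k+1} = u_k + (2k + 3) = (k^2 + 2k + 1) + (2k + 3) = k^2 + 4k + 4,
and (k+1)^2 + 2·(k+1) + 1 = k^2 + 4k + 4.
By induction, u_n = n^2 + 2n + 1 for all n ≥ 1.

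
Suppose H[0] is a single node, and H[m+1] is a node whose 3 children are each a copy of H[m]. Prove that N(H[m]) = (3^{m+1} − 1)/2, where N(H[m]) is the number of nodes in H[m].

Base case: N(H[0]) = 1, and (3^{0+1} − 1)/2 = 1.
Assume N(H[r]) = (3^{r+1} − 1)/2.
Then N(H[r+1]) = 1 + 3N(H[r]) = 1 + 3·(3^{r+1} − 1)/2 = 1 + (3^{r+2} − 3)/2 = (2 + 3^{r+2} − 3)/2 = (3^{r+2} − 1)/2.
This completes the inductive step, so N(H[m]) = (3^{m+1} − 1)/2 for all m ≥ 0.

N(H[m]) = (3^{m+1} − 1)/2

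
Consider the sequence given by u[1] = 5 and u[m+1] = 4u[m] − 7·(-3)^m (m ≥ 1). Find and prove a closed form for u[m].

Claim: u[m] = 2·4^m + (-3)^m.

Base case: u[1] = 5, and 2·4^1 + (-3)^1 = 8 − 3 = 5.
Assume u[r] = 2·4^r + (-3)^r for some r ≥ 1.
Then u[r+1] = 4u[r] − 7·(-3)^r = 4·(2·4^r + (-3)^r) − 7·(-3)^r = 2·4^{r+1} + 4·(-3)^r − 7·(-3)^r = 2·4^{r+1} − 3·(-3)^r = 2·4^{r+1} + (-3)^{r+1}.
By induction, u[m] = 2·4^m + (-3)^m for all m ≥ 1.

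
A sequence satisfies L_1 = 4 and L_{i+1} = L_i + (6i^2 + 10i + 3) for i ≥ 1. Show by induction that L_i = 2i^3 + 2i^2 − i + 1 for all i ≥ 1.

Base case: L_1 = 4, and 2·1^3 + 2·1^2 − 1 + 1 = 4.
Assume L_r = 2r^3 + 2r^2 − r + 1.
Then L_{r+1} = L_r + (6r^2 + 10r + 3) = (2r^3 + 2r^2 − r + 1) + (6r^2 + 10r + 3) = 2r^3 + 8r^2 + 9r + 4,
and 2·(r+1)^3 + 2·(r+1)^2 − (r+1) + 1 = 2r^3 + 8r^2 + 9r + 4.
Hence L_i = 2i^3 + 2i^2 − i + 1 for every i ≥ 1, by induction.

L_i = 2i^3 + 2i^2 − i + 1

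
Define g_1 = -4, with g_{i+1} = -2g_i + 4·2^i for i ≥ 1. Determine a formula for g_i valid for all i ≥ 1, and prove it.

Claim: g_i = 3·(-2)^i + 2^i.

Base case: g_1 = -4, and 3·(-2)^1 + 2^1 = -6 + 2 = -4.
Assume g_r = 3·(-2)^r + 2^r for some r ≥ 1.
Then g_{r+1} = -2g_r + 4·2^r = -2·(3·(-2)^r + 2^r) + 4·2^r = 3·(-2)^{r+1} − 2·2^r + 4·2^r = 3·(-2)^{r+1} + 2·2^r = 3·(-2)^{r+1} + 2^{r+1}.
By induction, g_i = 3·(-2)^i + 2^i for all i ≥ 1.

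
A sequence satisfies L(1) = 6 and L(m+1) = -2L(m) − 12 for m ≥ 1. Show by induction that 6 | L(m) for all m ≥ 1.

Base case: L(1) = 6 = 6·1, so 6 | L(1).
Assume 6 | L(j), so L(j) = 6t for some integer t.
Then L(j+1) = -2L(j) − 12 = -2·(6t) − 12 = 6(-2t − 2), so 6 | L(j+1).
So the property holds for j+1, and by induction 6 | L(m) for all m ≥ 1.

6 | L(m)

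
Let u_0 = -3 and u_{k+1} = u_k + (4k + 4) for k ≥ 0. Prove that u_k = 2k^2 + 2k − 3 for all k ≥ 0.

Base case: u_0 = -3, and 2·0^2 + 2·0 − 3 = -3.
Assume u_j = 2j^2 + 2j − 3.
Then u_{j+1} = u_j + (4j + 4) = (2j^2 + 2j − 3) + (4j + 4) = 2j^2 + 6j + 1,
and 2·(j+1)^2 + 2·(j+1) − 3 = 2j^2 + 6j + 1.
This completes the inductive step, so u_k = 2k^2 + 2k − 3 for all k ≥ 0.

u_k = 2k^2 + 2k − 3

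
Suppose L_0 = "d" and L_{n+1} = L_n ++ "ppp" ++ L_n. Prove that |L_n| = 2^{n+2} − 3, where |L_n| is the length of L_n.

Base case: |L_0| = 1, and 2^{0+2} − 3 = 1.
Assume |L_r| = 2^{r+2} − 3.
Then |L_{r+1}| = |L_r| + 3 + |L_r| = 2|L_r| + 3 = 2(2^{r+2} − 3) + 3 = 2^{r+3} − 6 + 3 = 2^{r+3} − 3.
This completes the inductive step, so |L_n| = 2^{n+2} − 3 for all n ≥ 0.

|L_n| = 2^{n+2} − 3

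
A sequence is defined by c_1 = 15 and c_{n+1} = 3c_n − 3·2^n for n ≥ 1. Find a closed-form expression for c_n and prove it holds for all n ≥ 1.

Claim: c_n = 3·3^n + 3·2^n.

Base case: c_1 = 15, and 3·3^1 + 3·2^1 = 9 + 6 = 15.
Assume c_j = 3·3^j + 3·2^j for some j ≥ 1.
Then c_{j+1} = 3c_j − 3·2^j = 3·(3·3^j + 3·2^j) − 3·2^j = 3·3^{j+1} + 9·2^j − 3·2^j = 3·3^{j+1} + 6·2^j = 3·3^{j+1} + 3·2^{j+1}.
By induction, c_n = 3·3^n + 3·2^n for all n ≥ 1.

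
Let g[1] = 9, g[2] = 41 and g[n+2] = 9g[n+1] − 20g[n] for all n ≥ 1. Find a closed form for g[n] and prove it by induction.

Claim: g[n] = 5^n + 4^n.

Base cases: g[1] = 9 and 5^1 + 4^1 = 9; g[2] = 41 and 5^2 + 4^2 = 41.
Assume g[j] = 5^j + 4^j for all 1 ≤ j ≤ m, where m ≥ 2.
Then g[m+1] = 9g[m] − 20g[m−1] = 9·(5^m + 4^m) − 20·(5^{m−1} + 4^{m−1}) = (9·5 − 20)5^{m−1} + (9·4 − 20)4^{m−1} = 25·5^{m−1} + 16·4^{m−1} = 5^{m+1} + 4^{m+1}.
Hence g[n] = 5^n + 4^n for every n ≥ 1, by strong induction.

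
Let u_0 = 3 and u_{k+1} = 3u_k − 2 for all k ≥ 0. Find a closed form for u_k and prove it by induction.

Claim: u_k = 2·3^k + 1.

Base case: u_0 = 3, and 2·3^0 + 1 = 2 + 1 = 3.
Assume u_m = 2·3^m + 1 for some m ≥ 0.
Then u_{m+1} = 3u_m − 2 = 3·(2·3^m + 1) − 2 = 6·3^m + 3 − 2 = 2·3^{m+1} + 1.
So the formula holds for m+1, and by induction u_k = 2·3^k + 1 for all k ≥ 0.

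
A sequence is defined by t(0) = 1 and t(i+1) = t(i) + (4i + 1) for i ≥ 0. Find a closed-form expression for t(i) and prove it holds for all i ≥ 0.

Claim: t(i) = 2i^2 − i + 1.

Base case: t(0) = 1, and 2·0^2 − 0 + 1 = 1.
Assume t(r) = 2r^2 − r + 1.
Then t(r+1) = t(r) + (4r + 1) = (2r^2 − r + 1) + (4r + 1) = 2r^2 + 3r + 2,
and 2·(r+1)^2 − (r+1) + 1 = 2r^2 + 3r + 2.
This completes the inductive step, so t(i) = 2i^2 − i + 1 for all i ≥ 0.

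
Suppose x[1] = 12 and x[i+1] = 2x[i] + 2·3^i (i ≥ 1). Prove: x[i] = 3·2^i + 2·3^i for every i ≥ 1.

Base case: x[1] = 12, and 3·2^1 + 2·3^1 = 6 + 6 = 12.
Assume x[j] = 3·2^j + 2·3^j for some j ≥ 1.
Then x[j+1] = 2x[j] + 2·3^j = 2·(3·2^j + 2·3^j) + 2·3^j = 3·2^{j+1} + 4·3^j + 2·3^j = 3·2^{j+1} + 6·3^j = 3·2^{j+1} + 2·3^{j+1}.
This completes the inductive step, so x[i] = 3·2^i + 2·3^i for all i ≥ 1.

x[i] = 3·2^i + 2·3^i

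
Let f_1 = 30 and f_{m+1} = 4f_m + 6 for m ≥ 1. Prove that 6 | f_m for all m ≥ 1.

Base case: f_1 = 30 = 6·5, so 6 | f_1.
Assume 6 | f_k, so f_k = 6t for some integer t.
Then f_{k+1} = 4f_k + 6 = 4·(6t) + 6 = 6(4t + 1), so 6 | f_{k+1}.
This completes the inductive step, so 6 | f_m for all m ≥ 1.

6 | f_m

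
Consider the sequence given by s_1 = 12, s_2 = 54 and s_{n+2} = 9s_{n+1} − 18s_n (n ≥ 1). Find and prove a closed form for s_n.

Claim: s_n = 2·3^n + 6^n.

Base cases: s_1 = 12 and 2·3^1 + 6^1 = 12; s_2 = 54 and 2·3^2 + 6^2 = 54.
Assume s_i = 2·3^i + 6^i for all 1 ≤ i ≤ j, where j ≥ 2.
Then s_{j+1} = 9s_j − 18s_{j−1} = 9·(2·3^j + 6^j) − 18·(2·3^{j−1} + 6^{j−1}) = 2·(9·3 − 18)3^{j−1} + (9·6 − 18)6^{j−1} = 18·3^{j−1} + 36·6^{j−1} = 2·3^{j+1} + 6^{j+1}.
This completes the inductive step, so s_n = 2·3^n + 6^n for all n ≥ 1.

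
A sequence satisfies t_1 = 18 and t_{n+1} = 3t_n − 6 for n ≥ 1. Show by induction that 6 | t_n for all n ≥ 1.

Base case: t_1 = 18 = 6·3, so 6 | t_1.
Assume 6 | t_j, so t_j = 6s for some integer s.
Then t_{j+1} = 3t_j − 6 = 3·(6s) − 6 = 6(3s − 1), so 6 | t_{j+1}.
By induction, 6 | t_n for all n ≥ 1.

6 | t_n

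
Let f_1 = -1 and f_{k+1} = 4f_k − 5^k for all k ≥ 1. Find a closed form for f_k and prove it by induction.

Claim: f_k = 4^k − 5^k.

Base case: f_1 = -1, and 4^1 − 5^1 = 4 − 5 = -1.
Assume f_j = 4^j − 5^j for some j ≥ 1.
Then f_{j+1} = 4f_j − 5^j = 4·(4^j − 5^j) − 5^j = 4^{j+1} − 4·5^j − 5^j = 4^{j+1} − 5·5^j = 4^{j+1} − 5^{j+1}.
This completes the inductive step, so f_k = 4^k − 5^k for all k ≥ 1.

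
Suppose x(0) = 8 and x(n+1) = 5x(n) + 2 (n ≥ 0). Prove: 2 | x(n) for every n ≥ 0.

Base case: x(0) = 8 = 2·4, so 2 | x(0).
Assume 2 | x(k), so x(k) = 2t for some integer t.
Then x(k+1) = 5x(k) + 2 = 5·(2t) + 2 = 2(5t + 1), so 2 | x(k+1).
By induction, 2 | x(n) for all n ≥ 0.

2 | x(n)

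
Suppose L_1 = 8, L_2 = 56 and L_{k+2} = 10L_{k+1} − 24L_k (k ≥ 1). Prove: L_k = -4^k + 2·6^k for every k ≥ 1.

Base cases: L_1 = 8 and -4^1 + 2·6^1 = 8; L_2 = 56 and -4^2 + 2·6^2 = 56.
Assume L_j = -4^j + 2·6^j for all 1 ≤ j ≤ r, where r ≥ 2.
Then L_{r+1} = 10L_r − 24L_{r−1} = 10·(-4^r + 2·6^r) − 24·(-4^{r−1} + 2·6^{r−1}) = -(10·4 − 24)4^{r−1} + 2·(10·6 − 24)6^{r−1} = -16·4^{r−1} + 72·6^{r−1} = -4^{r+1} + 2·6^{r+1}.
This completes the inductive step, so L_k = -4^k + 2·6^k for all k ≥ 1.

L_k = -4^k + 2·6^k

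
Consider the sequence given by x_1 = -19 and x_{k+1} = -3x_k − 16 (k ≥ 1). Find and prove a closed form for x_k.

Claim: x_k = 5·(-3)^k − 4.

Base case: x_1 = -19, and 5·(-3)^1 − 4 = -15 − 4 = -19.
Assume x_m = 5·(-3)^m − 4 for some m ≥ 1.
Then x_{m+1} = -3x_m − 16 = -3·(5·(-3)^m − 4) − 16 = -15·(-3)^m + 12 − 16 = 5·(-3)^{m+1} − 4.
This completes the inductive step, so x_k = 5·(-3)^k − 4 for all k ≥ 1.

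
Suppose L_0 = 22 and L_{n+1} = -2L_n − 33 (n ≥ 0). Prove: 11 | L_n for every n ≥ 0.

Base case: L_0 = 22 = 11·2, so 11 | L_0.
Assume 11 | L_r, so L_r = 11t for some integer t.
Then L_{r+1} = -2L_r − 33 = -2·(11t) − 33 = 11(-2t − 3), so 11 | L_{r+1}.
So the property holds for r+1, and by induction 11 | L_n for all n ≥ 0.

11 | L_n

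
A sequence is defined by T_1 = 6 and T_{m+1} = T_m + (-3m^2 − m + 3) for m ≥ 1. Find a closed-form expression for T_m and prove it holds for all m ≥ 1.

Claim: T_m = -m^3 + m^2 + 3m + 3.

Base case: T_1 = 6, and -1^3 + 1^2 + 3·1 + 3 = 6.
Assume T_r = -r^3 + r^2 + 3r + 3.
Then T_{r+1} = T_r + (-3r^2 − r + 3) = (-r^3 + r^2 + 3r + 3) + (-3r^2 − r + 3) = -r^3 − 2r^2 + 2r + 6,
and -(r+1)^3 + (r+1)^2 + 3·(r+1) + 3 = -r^3 − 2r^2 + 2r + 6.
This completes the inductive step, so T_m = -m^3 + m^2 + 3m + 3 for all m ≥ 1.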